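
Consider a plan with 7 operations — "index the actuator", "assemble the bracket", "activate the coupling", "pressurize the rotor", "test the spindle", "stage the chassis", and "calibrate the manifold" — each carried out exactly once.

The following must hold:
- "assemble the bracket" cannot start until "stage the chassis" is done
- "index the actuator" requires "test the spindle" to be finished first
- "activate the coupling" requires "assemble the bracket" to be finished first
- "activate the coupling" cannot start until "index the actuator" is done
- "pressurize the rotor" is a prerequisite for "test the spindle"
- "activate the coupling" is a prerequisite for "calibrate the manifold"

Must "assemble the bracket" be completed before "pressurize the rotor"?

Nothing in the constraints links "assemble the bracket" and "pressurize the rotor"; they are unordered relative to each other.
So "assemble the bracket" can come before "pressurize the rotor" or after — it is not forced.

No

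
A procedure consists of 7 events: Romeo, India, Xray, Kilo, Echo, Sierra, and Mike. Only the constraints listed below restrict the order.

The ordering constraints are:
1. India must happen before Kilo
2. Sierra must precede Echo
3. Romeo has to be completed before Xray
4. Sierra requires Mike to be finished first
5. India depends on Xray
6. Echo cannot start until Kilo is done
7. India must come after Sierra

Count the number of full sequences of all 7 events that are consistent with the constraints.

6

The events with no prerequisites are Romeo, Mike; any of them can be placed first.
Systematically extending each partial ordering one event at a time and counting, there are 6 complete orderings.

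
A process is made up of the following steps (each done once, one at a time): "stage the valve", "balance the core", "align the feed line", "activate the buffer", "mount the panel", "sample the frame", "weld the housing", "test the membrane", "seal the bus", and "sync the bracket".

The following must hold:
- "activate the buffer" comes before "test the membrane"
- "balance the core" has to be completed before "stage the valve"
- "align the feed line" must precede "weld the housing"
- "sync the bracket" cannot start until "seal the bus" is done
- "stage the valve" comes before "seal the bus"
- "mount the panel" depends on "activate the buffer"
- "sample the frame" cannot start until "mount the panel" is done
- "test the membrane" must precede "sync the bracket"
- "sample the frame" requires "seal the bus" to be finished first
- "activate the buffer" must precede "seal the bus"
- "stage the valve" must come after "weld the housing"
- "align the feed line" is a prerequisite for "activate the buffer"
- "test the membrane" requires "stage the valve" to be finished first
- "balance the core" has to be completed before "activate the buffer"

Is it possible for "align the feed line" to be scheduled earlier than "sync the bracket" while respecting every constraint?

Yes

"align the feed line" is actually forced before "sync the bracket" by the constraints, so certainly some valid ordering has "align the feed line" first.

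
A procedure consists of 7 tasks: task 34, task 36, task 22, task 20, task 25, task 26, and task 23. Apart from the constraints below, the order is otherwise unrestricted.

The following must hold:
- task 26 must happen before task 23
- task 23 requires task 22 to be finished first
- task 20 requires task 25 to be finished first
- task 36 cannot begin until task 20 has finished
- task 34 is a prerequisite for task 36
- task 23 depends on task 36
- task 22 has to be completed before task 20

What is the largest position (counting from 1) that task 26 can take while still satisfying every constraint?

6

Following the constraints forward from task 26, its only required successor is task 23.
With 1 mandatory successor out of 7 tasks total, the latest slot for task 26 is 7−1 = 6, and it's reachable by doing all non-successors before task 26.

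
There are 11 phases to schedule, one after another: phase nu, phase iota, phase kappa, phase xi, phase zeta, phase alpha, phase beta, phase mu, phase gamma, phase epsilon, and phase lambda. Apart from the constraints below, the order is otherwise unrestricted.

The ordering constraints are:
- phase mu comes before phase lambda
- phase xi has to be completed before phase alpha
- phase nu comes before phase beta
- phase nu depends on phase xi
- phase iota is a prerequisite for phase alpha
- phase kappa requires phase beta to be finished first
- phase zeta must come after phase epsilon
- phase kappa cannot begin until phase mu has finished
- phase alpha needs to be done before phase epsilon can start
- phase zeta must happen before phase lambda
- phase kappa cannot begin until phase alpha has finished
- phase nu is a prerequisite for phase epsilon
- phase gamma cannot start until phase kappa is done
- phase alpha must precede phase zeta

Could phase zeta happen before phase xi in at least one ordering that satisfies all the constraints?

There is a dependency chain phase xi → phase alpha → phase zeta, so phase zeta always comes after phase xi.
Hence phase zeta can never be scheduled before phase xi.

No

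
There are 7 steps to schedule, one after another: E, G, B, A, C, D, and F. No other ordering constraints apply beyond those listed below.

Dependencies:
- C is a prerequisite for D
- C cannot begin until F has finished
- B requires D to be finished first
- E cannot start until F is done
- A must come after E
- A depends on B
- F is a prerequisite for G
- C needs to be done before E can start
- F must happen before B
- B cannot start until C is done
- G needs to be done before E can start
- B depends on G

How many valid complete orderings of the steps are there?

8

F is the only step with nothing required before it, so every ordering starts there.
Systematically extending each partial ordering one step at a time and counting, there are 8 complete orderings.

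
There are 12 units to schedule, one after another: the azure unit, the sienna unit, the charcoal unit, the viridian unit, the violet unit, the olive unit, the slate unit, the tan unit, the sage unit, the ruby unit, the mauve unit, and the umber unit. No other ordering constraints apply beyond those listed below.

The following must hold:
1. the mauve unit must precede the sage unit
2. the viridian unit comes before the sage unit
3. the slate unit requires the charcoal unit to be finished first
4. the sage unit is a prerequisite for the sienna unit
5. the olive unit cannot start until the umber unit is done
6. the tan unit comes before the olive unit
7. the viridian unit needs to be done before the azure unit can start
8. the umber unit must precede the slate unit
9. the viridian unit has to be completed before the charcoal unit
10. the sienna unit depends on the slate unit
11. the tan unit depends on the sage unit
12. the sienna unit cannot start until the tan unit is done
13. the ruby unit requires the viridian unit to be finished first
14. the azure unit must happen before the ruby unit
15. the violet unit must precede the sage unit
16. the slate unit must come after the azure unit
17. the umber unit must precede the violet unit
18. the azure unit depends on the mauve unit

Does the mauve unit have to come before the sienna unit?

Yes

Chaining the stated constraints: the mauve unit → the sage unit → the sienna unit.
That forces the mauve unit before the sienna unit in every valid schedule.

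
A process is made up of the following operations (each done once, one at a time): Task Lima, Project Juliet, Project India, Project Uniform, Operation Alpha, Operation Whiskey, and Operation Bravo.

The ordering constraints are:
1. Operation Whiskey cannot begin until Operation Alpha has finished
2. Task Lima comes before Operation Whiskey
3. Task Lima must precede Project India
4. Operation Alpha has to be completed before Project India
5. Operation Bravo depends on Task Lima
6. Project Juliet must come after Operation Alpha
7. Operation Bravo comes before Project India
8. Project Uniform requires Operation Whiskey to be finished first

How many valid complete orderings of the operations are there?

2 operations have no prerequisites (Task Lima, Operation Alpha), so any of them could come first.
Enumerating by repeatedly choosing an available operation (one whose prerequisites are all placed) gives 78 distinct complete orderings.

78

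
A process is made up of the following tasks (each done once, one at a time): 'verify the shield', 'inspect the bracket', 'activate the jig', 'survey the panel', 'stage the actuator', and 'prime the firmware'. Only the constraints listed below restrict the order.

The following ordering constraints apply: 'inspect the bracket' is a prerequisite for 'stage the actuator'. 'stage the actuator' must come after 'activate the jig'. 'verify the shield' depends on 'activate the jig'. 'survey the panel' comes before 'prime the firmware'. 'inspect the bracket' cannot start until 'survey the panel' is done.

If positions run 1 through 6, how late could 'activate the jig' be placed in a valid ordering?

The tasks that are forced after 'activate the jig', directly or by a chain of constraints, are 'verify the shield', 'stage the actuator'. That's 2 tasks.
With 2 mandatory successors out of 6 tasks total, the latest slot for 'activate the jig' is 6−2 = 4, and it's reachable by doing all non-successors before 'activate the jig'.

4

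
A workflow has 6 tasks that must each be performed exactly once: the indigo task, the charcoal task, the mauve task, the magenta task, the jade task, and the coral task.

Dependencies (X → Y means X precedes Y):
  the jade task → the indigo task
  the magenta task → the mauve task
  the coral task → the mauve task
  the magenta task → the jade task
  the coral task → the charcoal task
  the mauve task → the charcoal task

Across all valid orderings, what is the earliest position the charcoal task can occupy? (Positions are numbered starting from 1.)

4

Every task that must precede the charcoal task has to come before it. Tracing all chains that end at the charcoal task, those tasks are: the mauve task, the magenta task, the coral task — 3 in total.
So at minimum 3 tasks come before the charcoal task, putting the charcoal task no earlier than position 4. That position is achievable by scheduling exactly those predecessors first.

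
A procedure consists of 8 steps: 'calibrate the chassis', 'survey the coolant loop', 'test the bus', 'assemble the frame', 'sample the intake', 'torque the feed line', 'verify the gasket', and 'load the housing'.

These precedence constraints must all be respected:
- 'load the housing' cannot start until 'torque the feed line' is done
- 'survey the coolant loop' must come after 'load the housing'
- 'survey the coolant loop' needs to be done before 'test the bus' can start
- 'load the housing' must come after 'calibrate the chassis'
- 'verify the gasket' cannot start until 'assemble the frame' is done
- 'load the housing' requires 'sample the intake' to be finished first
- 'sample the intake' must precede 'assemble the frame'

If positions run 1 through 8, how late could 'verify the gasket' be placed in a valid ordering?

8

Nothing depends on 'verify the gasket', so it can be the final step, position 8.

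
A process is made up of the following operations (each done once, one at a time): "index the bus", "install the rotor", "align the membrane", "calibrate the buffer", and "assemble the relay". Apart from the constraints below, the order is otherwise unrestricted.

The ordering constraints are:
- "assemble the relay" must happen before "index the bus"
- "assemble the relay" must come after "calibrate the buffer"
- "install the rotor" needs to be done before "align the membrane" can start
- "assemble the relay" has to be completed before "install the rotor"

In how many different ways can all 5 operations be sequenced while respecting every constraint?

Only "calibrate the buffer" has no prerequisites, so it must go first.
Enumerating by repeatedly choosing an available operation (one whose prerequisites are all placed) gives 3 distinct complete orderings.

3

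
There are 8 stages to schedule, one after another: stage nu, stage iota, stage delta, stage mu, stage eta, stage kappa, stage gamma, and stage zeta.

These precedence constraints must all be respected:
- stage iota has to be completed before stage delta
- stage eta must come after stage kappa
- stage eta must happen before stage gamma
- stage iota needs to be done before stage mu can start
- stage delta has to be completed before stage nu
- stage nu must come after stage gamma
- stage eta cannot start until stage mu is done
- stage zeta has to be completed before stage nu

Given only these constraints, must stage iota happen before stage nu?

Chaining the stated constraints: stage iota → stage delta → stage nu.
Hence stage iota necessarily comes before stage nu.

Yes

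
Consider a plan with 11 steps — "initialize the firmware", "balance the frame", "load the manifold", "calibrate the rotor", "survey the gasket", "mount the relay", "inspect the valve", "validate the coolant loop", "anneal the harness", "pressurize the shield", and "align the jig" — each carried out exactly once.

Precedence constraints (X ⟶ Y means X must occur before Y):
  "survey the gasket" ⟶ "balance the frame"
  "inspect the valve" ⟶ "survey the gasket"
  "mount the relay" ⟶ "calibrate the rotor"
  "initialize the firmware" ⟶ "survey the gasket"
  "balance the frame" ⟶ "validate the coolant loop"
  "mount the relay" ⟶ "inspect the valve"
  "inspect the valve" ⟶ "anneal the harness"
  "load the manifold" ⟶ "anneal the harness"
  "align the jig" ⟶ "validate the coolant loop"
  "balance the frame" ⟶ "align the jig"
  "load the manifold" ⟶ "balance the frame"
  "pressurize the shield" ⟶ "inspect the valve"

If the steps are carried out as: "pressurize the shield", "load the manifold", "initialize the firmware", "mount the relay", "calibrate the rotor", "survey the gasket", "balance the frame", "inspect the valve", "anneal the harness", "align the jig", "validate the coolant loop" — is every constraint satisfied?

Here "inspect the valve" comes after "survey the gasket".
But one of the constraints requires "inspect the valve" before "survey the gasket", so this ordering violates it.

No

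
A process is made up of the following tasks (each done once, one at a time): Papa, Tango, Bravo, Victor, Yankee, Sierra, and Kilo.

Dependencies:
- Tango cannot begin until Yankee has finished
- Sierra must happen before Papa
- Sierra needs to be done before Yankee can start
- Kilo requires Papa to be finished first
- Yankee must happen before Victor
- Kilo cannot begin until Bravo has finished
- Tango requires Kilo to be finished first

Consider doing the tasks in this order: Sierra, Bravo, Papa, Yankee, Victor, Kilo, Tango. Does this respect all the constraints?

Yes

Every stated constraint is respected: Bravo sits at position 2, ahead of Kilo at position 6, and each of the other listed pairs likewise has the predecessor earlier in the sequence.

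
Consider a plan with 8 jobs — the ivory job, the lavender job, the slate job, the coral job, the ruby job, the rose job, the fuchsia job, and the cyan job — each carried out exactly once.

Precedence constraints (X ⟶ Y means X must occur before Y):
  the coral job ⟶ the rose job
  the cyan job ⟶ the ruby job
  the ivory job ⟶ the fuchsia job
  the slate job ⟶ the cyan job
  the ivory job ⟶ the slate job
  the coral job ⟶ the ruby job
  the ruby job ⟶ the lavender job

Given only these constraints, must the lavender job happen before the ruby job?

No

The constraints actually force the ruby job before the lavender job (via the ruby job → the lavender job), not the other way around.
So the lavender job does not have to come before the ruby job — it cannot.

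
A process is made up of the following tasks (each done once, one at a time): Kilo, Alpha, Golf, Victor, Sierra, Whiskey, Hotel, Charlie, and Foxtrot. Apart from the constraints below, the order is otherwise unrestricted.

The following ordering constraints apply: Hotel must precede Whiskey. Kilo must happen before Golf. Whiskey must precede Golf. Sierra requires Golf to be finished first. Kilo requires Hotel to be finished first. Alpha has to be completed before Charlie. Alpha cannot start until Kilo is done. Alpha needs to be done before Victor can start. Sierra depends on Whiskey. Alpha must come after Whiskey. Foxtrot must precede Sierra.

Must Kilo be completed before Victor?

Chaining the stated constraints: Kilo → Alpha → Victor.
That forces Kilo before Victor in every valid schedule.

Yes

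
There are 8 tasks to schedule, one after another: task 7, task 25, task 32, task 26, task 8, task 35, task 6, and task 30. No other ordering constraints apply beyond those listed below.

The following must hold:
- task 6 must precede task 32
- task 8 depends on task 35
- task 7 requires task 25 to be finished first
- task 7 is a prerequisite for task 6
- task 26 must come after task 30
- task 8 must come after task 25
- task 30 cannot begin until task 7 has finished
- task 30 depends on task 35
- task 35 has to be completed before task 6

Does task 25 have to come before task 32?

Yes

Chaining the stated constraints: task 25 → task 7 → task 6 → task 32.
So task 25 must precede task 32 in any valid ordering.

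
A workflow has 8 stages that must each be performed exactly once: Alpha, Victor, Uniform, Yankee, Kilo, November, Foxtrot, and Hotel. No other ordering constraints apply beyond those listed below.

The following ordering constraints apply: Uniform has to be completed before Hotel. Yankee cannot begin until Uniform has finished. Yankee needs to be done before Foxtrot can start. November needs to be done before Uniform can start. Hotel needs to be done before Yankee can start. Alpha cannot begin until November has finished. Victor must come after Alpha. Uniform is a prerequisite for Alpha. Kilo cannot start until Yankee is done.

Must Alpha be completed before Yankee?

No

Nothing in the constraints links Alpha and Yankee; they are unordered relative to each other.
So Alpha can come before Yankee or after — it is not forced.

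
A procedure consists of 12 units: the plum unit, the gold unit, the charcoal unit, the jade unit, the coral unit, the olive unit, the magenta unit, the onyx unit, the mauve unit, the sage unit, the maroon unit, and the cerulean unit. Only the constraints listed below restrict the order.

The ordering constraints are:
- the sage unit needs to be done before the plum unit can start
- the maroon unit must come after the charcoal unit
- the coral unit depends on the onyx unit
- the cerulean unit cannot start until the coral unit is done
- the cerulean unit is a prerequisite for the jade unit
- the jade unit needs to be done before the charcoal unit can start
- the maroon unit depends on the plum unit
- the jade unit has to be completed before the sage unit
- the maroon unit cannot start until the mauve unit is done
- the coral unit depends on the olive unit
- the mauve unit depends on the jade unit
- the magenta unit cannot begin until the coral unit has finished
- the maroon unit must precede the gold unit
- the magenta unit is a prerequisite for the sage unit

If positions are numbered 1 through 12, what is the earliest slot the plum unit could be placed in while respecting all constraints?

8

Working backwards through the constraints from the plum unit, its full set of required predecessors is the jade unit, the coral unit, the olive unit, the magenta unit, the onyx unit, the sage unit, the cerulean unit — 7 of them.
With 7 mandatory predecessors, the earliest the plum unit can sit is position 7+1 = 8, and placing just those 7 first achieves it.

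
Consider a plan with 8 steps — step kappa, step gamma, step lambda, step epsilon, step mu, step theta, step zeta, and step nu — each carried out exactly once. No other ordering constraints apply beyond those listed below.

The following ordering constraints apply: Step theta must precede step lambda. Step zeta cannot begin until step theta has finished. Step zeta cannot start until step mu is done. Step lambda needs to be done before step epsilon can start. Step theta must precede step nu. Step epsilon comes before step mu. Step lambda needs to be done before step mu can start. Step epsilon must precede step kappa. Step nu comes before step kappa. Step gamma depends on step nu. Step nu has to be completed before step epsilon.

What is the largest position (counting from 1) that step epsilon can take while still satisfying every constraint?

Following every chain forward from step epsilon, the steps that must come later are step kappa, step mu, step zeta — 3 of them.
So at least 3 steps follow step epsilon, putting step epsilon no later than position 5. That position is achievable by scheduling everything else first.

5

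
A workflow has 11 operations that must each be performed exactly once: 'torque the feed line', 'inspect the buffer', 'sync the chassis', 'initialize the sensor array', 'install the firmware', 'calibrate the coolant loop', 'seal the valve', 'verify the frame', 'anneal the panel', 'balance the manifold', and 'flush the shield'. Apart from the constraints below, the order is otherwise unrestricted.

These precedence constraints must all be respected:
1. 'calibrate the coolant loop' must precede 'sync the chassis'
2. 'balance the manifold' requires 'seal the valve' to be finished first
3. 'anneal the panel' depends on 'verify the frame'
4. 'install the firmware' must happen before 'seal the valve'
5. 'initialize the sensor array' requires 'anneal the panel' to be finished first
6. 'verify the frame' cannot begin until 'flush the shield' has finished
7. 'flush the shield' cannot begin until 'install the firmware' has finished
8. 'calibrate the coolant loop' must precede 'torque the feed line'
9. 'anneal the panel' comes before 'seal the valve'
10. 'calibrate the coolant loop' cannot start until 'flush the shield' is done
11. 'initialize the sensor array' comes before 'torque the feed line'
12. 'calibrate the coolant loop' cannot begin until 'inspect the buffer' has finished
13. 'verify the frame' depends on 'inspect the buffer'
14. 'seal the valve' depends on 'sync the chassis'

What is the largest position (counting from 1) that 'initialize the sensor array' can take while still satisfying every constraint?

The only operation forced after 'initialize the sensor array' (directly or by a chain) is 'torque the feed line'.
With 1 mandatory successor out of 11 operations total, the latest slot for 'initialize the sensor array' is 11−1 = 10, and it's reachable by doing all non-successors before 'initialize the sensor array'.

10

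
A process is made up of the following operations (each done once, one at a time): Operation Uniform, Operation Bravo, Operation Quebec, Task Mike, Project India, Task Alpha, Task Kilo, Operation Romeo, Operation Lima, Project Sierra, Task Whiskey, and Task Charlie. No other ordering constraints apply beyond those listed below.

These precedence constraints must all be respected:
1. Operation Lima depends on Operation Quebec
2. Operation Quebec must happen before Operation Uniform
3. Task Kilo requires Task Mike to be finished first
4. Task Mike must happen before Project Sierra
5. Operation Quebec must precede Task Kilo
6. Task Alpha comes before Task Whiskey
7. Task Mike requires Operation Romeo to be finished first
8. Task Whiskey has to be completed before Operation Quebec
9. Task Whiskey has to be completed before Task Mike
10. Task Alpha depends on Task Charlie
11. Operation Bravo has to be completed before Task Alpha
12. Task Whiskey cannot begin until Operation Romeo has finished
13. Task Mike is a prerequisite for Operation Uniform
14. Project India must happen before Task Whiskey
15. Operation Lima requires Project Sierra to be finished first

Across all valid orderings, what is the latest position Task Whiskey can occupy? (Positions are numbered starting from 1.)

6

Every operation that must follow Task Whiskey has to come after it. Tracing all chains starting from Task Whiskey, those operations are: Operation Uniform, Operation Quebec, Task Mike, Task Kilo, Operation Lima, Project Sierra — 6 in total.
So at least 6 operations follow Task Whiskey, putting Task Whiskey no later than position 6. That position is achievable by scheduling everything else first.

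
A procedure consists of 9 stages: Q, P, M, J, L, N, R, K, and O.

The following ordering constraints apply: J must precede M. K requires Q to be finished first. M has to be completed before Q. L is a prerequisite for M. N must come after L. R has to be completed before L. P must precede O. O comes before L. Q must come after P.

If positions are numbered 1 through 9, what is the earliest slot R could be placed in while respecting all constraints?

1

No constraint forces any other stage before R, so it can be placed first.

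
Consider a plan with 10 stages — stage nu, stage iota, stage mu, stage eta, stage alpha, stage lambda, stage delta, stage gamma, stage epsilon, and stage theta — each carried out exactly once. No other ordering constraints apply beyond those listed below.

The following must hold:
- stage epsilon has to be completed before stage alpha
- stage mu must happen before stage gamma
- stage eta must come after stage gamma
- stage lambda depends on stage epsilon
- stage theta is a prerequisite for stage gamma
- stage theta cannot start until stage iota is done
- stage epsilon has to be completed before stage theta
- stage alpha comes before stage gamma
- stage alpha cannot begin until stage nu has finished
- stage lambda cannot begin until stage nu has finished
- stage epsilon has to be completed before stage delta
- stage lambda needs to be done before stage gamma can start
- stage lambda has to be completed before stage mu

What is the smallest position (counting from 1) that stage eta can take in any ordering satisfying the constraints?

9

Working backwards through the constraints from stage eta, its full set of required predecessors is stage nu, stage iota, stage mu, stage alpha, stage lambda, stage gamma, stage epsilon, stage theta — 8 of them.
With 8 mandatory predecessors, the earliest stage eta can sit is position 8+1 = 9, and placing just those 8 first achieves it.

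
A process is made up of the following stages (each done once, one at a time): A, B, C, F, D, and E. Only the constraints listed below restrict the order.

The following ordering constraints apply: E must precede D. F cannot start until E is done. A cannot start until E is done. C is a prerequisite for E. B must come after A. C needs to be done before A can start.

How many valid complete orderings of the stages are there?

C is the only stage with nothing required before it, so every ordering starts there.
Counting all ways to extend the partial order to a total order gives 12.

12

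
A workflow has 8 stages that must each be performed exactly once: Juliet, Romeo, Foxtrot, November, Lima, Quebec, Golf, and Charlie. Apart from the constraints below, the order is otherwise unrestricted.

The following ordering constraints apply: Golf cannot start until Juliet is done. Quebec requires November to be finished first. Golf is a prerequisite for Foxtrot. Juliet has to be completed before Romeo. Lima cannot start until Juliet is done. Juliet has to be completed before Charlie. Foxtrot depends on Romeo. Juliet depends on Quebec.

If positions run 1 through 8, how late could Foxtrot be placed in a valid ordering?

Nothing depends on Foxtrot, so it can be the final stage, position 8.

8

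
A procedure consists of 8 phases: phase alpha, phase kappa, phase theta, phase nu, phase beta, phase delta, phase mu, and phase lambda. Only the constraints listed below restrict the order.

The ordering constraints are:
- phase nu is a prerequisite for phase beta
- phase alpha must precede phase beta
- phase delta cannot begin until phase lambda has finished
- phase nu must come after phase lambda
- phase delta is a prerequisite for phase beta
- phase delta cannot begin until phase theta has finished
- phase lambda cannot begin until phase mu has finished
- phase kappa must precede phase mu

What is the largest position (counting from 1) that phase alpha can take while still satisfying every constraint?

7

Following the constraints forward from phase alpha, its only required successor is phase beta.
With 1 mandatory successor out of 8 phases total, the latest slot for phase alpha is 8−1 = 7, and it's reachable by doing all non-successors before phase alpha.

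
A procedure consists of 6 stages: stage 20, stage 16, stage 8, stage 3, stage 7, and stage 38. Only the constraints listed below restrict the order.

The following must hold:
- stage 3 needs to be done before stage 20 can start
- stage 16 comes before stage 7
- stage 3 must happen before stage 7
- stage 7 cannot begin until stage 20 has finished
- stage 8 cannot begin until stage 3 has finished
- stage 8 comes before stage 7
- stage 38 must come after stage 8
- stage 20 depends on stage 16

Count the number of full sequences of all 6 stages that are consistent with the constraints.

14

2 stages have no prerequisites (stage 16, stage 3), so any of them could come first.
Enumerating by repeatedly choosing an available stage (one whose prerequisites are all placed) gives 14 distinct complete orderings.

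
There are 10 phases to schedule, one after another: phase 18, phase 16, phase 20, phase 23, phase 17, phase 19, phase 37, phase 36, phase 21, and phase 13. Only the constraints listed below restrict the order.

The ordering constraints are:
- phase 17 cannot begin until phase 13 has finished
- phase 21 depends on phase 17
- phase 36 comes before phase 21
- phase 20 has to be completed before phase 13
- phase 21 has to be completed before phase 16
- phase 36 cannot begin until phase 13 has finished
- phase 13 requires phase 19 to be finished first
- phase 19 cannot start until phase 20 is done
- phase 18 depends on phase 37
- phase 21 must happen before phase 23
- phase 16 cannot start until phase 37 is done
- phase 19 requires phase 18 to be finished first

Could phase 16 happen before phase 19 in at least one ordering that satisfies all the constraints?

No

Following phase 19 → phase 13 → phase 17 → phase 21 → phase 16, phase 19 must precede phase 16 in every valid ordering.
So no valid ordering can have phase 16 before phase 19.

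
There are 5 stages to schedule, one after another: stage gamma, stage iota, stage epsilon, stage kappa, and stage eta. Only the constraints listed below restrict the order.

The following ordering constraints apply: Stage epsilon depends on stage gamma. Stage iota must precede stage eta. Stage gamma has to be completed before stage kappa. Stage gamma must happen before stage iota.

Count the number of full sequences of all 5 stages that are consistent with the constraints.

12

Only stage gamma has no prerequisites, so it must go first.
Systematically extending each partial ordering one stage at a time and counting, there are 12 complete orderings.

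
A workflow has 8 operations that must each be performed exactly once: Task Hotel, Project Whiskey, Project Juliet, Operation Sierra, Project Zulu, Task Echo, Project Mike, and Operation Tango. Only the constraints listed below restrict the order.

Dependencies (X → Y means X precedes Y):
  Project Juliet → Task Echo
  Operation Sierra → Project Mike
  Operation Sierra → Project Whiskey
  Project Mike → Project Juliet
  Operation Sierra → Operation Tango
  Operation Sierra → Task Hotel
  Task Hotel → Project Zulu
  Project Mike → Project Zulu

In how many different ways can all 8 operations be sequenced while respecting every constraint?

Operation Sierra is the only operation with nothing required before it, so every ordering starts there.
Systematically extending each partial ordering one operation at a time and counting, there are 378 complete orderings.

378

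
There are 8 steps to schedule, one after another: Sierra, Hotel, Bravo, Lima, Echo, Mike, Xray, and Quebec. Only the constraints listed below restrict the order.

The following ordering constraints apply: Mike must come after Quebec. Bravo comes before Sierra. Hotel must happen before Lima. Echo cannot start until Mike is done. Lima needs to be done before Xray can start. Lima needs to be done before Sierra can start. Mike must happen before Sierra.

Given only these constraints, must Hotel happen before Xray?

Chaining the stated constraints: Hotel → Lima → Xray.
That forces Hotel before Xray in every valid schedule.

Yes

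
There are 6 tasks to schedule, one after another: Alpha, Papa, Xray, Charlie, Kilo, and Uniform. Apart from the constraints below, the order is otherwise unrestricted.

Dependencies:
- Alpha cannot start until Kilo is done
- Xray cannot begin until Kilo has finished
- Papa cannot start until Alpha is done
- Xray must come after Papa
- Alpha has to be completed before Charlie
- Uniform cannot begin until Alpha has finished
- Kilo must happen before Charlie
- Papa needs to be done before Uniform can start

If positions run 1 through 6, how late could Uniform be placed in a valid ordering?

Uniform has no required successors, so nothing stops it from going last (position 6).

6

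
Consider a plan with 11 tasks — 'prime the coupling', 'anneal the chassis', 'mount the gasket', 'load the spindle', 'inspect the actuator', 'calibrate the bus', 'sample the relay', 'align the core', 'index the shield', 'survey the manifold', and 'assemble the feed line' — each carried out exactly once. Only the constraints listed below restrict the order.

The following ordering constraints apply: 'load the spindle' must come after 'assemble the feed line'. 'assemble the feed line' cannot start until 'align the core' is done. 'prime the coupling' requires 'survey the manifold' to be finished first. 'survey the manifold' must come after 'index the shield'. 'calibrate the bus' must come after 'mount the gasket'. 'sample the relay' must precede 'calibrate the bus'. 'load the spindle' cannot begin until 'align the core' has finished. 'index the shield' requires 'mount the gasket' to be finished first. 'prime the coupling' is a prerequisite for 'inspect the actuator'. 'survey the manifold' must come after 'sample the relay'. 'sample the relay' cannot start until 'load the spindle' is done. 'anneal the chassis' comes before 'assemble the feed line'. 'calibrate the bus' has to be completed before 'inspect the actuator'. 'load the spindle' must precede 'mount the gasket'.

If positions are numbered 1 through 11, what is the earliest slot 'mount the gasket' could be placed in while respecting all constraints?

5

Every task that must precede 'mount the gasket' has to come before it. Tracing all chains that end at 'mount the gasket', those tasks are: 'anneal the chassis', 'load the spindle', 'align the core', 'assemble the feed line' — 4 in total.
So at minimum 4 tasks come before 'mount the gasket', putting 'mount the gasket' no earlier than position 5. That position is achievable by scheduling exactly those predecessors first.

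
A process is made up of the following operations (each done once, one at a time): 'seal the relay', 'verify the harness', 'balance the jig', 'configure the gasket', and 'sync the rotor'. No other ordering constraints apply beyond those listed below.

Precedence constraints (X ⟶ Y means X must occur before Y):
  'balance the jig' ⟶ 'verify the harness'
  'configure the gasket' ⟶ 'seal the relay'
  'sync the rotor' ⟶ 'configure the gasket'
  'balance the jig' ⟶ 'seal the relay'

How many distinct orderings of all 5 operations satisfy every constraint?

2 operations have no prerequisites ('balance the jig', 'sync the rotor'), so any of them could come first.
Counting all ways to extend the partial order to a total order gives 9.

9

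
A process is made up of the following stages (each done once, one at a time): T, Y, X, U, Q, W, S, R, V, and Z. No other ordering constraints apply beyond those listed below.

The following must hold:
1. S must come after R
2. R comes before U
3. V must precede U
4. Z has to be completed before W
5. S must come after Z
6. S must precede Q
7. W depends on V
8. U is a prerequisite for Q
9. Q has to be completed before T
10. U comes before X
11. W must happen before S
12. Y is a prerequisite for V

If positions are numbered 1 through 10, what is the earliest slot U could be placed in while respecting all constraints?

Every stage that must precede U has to come before it. Tracing all chains that end at U, those stages are: Y, R, V — 3 in total.
So at minimum 3 stages come before U, putting U no earlier than position 4. That position is achievable by scheduling exactly those predecessors first.

4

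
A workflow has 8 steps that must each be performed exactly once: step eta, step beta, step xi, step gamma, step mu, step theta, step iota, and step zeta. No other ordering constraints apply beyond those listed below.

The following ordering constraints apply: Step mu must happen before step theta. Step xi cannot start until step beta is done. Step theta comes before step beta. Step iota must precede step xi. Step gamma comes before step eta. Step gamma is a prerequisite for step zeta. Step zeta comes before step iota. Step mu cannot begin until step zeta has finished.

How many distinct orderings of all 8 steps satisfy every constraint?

Only step gamma has no prerequisites, so it must go first.
Systematically extending each partial ordering one step at a time and counting, there are 28 complete orderings.

28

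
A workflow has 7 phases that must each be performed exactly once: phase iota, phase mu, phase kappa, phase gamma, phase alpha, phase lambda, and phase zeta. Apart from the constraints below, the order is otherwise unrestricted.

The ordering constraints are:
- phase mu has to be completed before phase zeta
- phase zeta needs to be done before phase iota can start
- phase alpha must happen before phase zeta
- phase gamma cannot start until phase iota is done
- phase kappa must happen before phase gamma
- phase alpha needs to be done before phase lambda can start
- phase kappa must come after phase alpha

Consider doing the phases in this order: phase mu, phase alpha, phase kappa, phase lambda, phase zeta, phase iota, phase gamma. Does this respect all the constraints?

Yes

Going through the constraints one by one, each required predecessor appears earlier in the sequence than its dependent — e.g. phase mu (position 1) is before phase zeta (position 5), as required.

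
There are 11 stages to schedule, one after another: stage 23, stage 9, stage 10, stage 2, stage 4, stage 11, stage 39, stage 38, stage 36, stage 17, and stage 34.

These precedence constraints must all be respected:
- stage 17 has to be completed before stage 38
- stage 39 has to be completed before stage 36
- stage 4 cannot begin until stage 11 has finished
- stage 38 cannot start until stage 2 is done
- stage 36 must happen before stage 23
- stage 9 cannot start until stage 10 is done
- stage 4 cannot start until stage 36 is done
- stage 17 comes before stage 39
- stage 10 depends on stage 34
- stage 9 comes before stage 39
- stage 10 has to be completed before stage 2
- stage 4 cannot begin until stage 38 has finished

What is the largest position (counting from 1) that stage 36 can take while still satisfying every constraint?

The stages that are forced after stage 36, directly or by a chain of constraints, are stage 23, stage 4. That's 2 stages.
So at least 2 stages follow stage 36, putting stage 36 no later than position 9. That position is achievable by scheduling everything else first.

9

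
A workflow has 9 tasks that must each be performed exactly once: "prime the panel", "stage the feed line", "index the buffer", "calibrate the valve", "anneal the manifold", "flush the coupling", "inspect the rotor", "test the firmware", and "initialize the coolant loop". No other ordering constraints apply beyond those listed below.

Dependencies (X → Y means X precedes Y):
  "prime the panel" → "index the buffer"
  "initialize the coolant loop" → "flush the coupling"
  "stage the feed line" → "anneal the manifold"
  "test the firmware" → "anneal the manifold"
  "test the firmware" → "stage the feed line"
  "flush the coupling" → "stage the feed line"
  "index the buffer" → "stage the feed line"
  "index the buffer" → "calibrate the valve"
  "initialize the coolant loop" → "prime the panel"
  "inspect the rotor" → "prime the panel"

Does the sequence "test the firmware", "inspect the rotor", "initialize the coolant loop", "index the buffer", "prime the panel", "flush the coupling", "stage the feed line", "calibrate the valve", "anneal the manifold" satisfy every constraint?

In the proposed order, "index the buffer" appears before "prime the panel".
But one of the constraints requires "prime the panel" before "index the buffer", so this ordering violates it.

No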